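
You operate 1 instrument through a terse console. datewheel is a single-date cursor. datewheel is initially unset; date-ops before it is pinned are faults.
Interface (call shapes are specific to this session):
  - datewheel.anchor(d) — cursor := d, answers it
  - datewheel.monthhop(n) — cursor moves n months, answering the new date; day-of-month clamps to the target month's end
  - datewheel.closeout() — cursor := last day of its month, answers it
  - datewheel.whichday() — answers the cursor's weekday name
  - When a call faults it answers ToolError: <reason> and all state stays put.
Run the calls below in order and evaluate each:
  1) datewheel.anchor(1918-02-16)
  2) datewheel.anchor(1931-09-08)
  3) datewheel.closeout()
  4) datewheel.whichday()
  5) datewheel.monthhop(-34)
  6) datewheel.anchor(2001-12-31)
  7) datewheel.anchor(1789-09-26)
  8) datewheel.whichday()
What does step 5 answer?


Do: anchor[d: 1918-02-16]
See: 1918-02-16
Do: anchor[d: 1931-09-08]
See: 1931-09-08
Do: closeout[]
See: 1931-09-30
Do: whichday[]
See: Wednesday
Do: monthhop[n: -34]
See: 1928-11-30
Do: anchor[d: 2001-12-31]
See: 2001-12-31
Do: anchor[d: 1789-09-26]
See: 1789-09-26
Do: whichday[]
See: Saturday

Answer: 1928-11-30


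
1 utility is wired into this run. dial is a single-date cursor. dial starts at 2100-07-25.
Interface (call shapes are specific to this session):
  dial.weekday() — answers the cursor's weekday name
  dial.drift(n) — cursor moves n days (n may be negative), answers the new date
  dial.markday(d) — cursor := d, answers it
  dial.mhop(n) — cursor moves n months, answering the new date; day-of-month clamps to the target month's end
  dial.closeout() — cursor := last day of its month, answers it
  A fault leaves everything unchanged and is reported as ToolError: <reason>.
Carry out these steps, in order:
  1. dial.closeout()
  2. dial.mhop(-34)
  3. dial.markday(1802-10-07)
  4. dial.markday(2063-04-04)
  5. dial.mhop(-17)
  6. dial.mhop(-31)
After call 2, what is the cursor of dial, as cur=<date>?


! dial.closeout() == 2100-07-31
! dial.mhop(n: -34) == 2097-09-30
! dial.markday(d: 1802-10-07) == 1802-10-07
! dial.markday(d: 2063-04-04) == 2063-04-04
! dial.mhop(n: -17) == 2061-11-04
! dial.mhop(n: -31) == 2059-04-04

Answer: cur=2097-09-30


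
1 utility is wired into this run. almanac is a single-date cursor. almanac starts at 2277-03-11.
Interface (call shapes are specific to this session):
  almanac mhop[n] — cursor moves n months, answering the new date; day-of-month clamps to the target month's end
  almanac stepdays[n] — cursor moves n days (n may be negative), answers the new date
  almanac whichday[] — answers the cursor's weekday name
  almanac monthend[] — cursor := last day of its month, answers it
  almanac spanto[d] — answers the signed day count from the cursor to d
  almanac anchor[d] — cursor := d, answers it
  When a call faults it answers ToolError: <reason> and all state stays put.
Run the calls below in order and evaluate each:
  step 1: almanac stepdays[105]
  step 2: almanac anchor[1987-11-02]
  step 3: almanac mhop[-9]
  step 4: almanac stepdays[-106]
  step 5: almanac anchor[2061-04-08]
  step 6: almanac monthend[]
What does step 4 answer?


Answer: 1986-10-19

Derivation:
>> almanac stepdays(n→105)
<< 2277-06-24
>> almanac anchor(d→1987-11-02)
<< 1987-11-02
>> almanac mhop(n→-9)
<< 1987-02-02
>> almanac stepdays(n→-106)
<< 1986-10-19
>> almanac anchor(d→2061-04-08)
<< 2061-04-08
>> almanac monthend()
<< 2061-04-30


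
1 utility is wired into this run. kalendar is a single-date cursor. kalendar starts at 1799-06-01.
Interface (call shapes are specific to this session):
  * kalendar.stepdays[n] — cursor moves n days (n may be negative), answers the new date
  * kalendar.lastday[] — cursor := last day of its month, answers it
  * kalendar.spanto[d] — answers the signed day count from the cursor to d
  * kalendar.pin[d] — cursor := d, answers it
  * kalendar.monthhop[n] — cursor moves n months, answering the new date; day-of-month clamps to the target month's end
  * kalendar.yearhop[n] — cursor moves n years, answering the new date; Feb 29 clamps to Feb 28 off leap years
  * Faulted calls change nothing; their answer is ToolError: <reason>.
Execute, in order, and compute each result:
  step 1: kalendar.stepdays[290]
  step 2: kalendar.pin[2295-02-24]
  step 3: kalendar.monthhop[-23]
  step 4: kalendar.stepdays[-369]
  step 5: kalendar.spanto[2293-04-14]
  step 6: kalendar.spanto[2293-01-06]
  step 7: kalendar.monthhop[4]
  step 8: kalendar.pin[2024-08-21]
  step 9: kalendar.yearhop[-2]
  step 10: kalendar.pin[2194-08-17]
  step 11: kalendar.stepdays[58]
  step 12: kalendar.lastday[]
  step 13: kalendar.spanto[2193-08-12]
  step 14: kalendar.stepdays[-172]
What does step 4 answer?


Answer: 2292-03-20

Derivation:
Next I call stepdays on n→290, yielding 1800-03-18.
I invoke pin on d→2295-02-24, and get 2295-02-24.
I use monthhop on n→-23, and see 2293-03-24.
I invoke stepdays on n→-369, and observe 2292-03-20.
I run spanto on d→2293-04-14, and see 390.
Now I run spanto on d→2293-01-06, — result: 292.
Then monthhop on n→4, giving 2292-07-20.
Then pin on d→2024-08-21, which returns 2024-08-21.
I try yearhop on n→-2, and observe 2022-08-21.
Calling pin on d→2194-08-17, → 2194-08-17.
Invoking stepdays on n→58, and get 2194-10-14.
Using lastday, → 2194-10-31.
Next I call spanto on d→2193-08-12, → -445.
I run stepdays on n→-172, → 2194-05-12.


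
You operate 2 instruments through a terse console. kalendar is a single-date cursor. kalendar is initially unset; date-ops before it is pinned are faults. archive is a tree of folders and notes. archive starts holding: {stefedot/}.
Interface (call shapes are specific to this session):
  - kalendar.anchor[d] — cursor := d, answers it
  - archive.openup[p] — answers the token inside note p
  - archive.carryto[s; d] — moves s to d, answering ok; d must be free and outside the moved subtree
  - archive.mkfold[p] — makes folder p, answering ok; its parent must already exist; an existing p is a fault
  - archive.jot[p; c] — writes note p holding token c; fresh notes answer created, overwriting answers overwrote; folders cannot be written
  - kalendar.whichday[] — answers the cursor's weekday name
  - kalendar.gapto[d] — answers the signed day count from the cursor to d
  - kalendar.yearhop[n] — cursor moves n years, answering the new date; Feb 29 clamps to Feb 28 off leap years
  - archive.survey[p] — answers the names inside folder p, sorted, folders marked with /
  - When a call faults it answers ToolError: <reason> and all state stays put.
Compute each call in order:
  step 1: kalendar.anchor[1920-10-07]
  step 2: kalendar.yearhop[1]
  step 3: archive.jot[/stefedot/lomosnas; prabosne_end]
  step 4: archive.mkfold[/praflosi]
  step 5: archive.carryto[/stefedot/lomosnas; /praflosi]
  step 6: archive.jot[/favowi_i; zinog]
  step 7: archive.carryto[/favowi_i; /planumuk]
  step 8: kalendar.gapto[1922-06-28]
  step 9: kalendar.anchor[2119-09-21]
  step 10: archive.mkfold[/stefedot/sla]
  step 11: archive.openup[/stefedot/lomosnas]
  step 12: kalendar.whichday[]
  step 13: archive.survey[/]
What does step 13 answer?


Act: kalendar.anchor[d=1920-10-07]
Obs: 1920-10-07
Act: kalendar.yearhop[n=1]
Obs: 1921-10-07
Act: archive.jot[p=/stefedot/lomosnas; c=prabosne_end]
Obs: created
Act: archive.mkfold[p=/praflosi]
Obs: ok
Act: archive.carryto[s=/stefedot/lomosnas; d=/praflosi]
Obs: ToolError: exists
Act: archive.jot[p=/favowi_i; c=zinog]
Obs: created
Act: archive.carryto[s=/favowi_i; d=/planumuk]
Obs: ok
Act: kalendar.gapto[d=1922-06-28]
Obs: 264
Act: kalendar.anchor[d=2119-09-21]
Obs: 2119-09-21
Act: archive.mkfold[p=/stefedot/sla]
Obs: ok
Act: archive.openup[p=/stefedot/lomosnas]
Obs: prabosne_end
Act: kalendar.whichday[]
Obs: Thursday
Act: archive.survey[p=/]
Obs: [planumuk, praflosi/, stefedot/]

Answer: [planumuk, praflosi/, stefedot/]


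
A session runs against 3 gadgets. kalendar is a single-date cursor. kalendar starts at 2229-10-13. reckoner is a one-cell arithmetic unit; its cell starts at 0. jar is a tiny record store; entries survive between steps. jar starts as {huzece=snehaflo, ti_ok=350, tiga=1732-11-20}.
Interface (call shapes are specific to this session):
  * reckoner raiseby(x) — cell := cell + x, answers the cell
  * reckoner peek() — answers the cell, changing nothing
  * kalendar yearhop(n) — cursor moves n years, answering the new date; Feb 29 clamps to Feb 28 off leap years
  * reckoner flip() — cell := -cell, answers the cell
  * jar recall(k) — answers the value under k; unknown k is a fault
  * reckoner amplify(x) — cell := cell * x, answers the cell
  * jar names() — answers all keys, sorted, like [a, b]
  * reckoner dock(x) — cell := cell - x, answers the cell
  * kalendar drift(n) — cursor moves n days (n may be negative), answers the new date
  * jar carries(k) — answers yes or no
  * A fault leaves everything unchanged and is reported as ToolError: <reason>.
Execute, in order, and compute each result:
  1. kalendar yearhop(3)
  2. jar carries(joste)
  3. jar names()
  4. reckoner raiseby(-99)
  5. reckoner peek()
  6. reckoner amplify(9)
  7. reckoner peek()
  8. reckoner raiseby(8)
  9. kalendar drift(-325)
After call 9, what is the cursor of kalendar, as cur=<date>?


Answer: cur=2231-11-23

Derivation:
-- 1. kalendar yearhop(n→3) == 2232-10-13
-- 2. jar carries(k→joste) == no
-- 3. jar names() == [huzece, ti_ok, tiga]
-- 4. reckoner raiseby(x→-99) == -99
-- 5. reckoner peek() == -99
-- 6. reckoner amplify(x→9) == -891
-- 7. reckoner peek() == -891
-- 8. reckoner raiseby(x→8) == -883
-- 9. kalendar drift(n→-325) == 2231-11-23


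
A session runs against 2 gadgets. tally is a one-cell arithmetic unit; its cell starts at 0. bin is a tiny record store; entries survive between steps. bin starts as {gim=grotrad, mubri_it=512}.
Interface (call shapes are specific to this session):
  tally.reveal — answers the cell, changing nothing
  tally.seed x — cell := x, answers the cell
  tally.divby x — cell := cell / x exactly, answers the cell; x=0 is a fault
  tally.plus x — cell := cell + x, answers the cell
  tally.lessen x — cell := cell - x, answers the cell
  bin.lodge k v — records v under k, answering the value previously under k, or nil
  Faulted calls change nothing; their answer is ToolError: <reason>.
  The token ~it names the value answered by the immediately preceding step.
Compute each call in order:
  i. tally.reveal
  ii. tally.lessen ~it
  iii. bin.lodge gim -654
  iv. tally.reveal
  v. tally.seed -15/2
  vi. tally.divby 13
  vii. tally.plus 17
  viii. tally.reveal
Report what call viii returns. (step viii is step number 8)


Answer: 427/26

Derivation:
→ tally.reveal()
← 0
→ tally.lessen(x=~it)
← 0
→ bin.lodge(k=gim, v=-654)
← grotrad
→ tally.reveal()
← 0
→ tally.seed(x=-15/2)
← -15/2
→ tally.divby(x=13)
← -15/26
→ tally.plus(x=17)
← 427/26
→ tally.reveal()
← 427/26


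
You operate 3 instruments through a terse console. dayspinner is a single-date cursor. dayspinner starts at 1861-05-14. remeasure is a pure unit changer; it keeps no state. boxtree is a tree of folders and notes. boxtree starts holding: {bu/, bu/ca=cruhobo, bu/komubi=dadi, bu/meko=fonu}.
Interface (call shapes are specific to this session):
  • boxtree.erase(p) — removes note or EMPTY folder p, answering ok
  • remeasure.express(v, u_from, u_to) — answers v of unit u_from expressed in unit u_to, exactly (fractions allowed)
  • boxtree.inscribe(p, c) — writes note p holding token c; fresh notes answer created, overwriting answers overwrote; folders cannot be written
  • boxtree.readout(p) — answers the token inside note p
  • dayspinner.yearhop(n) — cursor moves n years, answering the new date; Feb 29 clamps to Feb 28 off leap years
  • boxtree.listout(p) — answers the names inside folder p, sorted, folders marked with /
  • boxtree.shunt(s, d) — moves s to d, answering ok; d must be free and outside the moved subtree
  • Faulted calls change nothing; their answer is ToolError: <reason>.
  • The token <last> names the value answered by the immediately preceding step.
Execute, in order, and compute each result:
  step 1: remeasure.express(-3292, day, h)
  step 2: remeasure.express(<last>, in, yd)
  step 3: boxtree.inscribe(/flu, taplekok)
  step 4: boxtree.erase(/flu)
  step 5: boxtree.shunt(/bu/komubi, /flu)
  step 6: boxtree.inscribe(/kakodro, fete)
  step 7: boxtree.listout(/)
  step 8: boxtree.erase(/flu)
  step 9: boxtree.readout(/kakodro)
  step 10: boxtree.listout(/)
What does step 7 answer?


Answer: [bu/, flu, kakodro]

Derivation:
! remeasure.express(v→-3292, u_from→day, u_to→h) : -79008
! remeasure.express(v→<last>, u_from→in, u_to→yd) : -6584/3
! boxtree.inscribe(p→/flu, c→taplekok) : created
! boxtree.erase(p→/flu) : ok
! boxtree.shunt(s→/bu/komubi, d→/flu) : ok
! boxtree.inscribe(p→/kakodro, c→fete) : created
! boxtree.listout(p→/) : [bu/, flu, kakodro]
! boxtree.erase(p→/flu) : ok
! boxtree.readout(p→/kakodro) : fete
! boxtree.listout(p→/) : [bu/, kakodro]


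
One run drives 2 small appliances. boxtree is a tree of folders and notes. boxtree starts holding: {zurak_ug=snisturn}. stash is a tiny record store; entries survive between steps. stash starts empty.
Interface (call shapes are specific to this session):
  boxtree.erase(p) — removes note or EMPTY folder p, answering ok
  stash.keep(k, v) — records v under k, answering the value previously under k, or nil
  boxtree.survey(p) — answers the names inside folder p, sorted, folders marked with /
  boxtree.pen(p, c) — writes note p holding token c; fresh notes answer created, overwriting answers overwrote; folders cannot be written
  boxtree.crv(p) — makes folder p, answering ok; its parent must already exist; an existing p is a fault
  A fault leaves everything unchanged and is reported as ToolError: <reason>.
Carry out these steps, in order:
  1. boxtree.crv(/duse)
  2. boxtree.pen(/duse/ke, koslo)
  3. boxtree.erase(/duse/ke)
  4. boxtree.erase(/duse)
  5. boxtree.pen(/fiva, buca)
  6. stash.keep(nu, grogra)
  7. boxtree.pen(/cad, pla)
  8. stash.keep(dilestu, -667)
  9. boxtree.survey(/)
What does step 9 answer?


Answer: [cad, fiva, zurak_ug]

Derivation:
CALL crv[p=/duse]
RET  ok
CALL pen[p=/duse/ke; c=koslo]
RET  created
CALL erase[p=/duse/ke]
RET  ok
CALL erase[p=/duse]
RET  ok
CALL pen[p=/fiva; c=buca]
RET  created
CALL keep[k=nu; v=grogra]
RET  nil
CALL pen[p=/cad; c=pla]
RET  created
CALL keep[k=dilestu; v=-667]
RET  nil
CALL survey[p=/]
RET  [cad, fiva, zurak_ug]


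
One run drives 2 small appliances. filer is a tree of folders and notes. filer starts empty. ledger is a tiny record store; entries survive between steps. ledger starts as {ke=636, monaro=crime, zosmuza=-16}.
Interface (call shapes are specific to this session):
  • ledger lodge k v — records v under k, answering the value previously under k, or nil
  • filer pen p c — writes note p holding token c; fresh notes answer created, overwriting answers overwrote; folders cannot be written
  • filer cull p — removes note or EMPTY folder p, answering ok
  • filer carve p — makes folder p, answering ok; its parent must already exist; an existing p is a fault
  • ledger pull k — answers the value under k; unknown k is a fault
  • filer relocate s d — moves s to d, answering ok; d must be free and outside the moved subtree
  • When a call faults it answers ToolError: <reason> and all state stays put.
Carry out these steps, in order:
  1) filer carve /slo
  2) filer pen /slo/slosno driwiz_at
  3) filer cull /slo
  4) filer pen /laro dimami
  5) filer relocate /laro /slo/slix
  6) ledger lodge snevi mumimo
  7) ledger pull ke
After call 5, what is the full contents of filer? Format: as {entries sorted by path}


Answer: {slo/, slo/slix=dimami, slo/slosno=driwiz_at}

Derivation:
[in] filer carve /slo
  ok
[in] filer pen /slo/slosno driwiz_at
  created
[in] filer cull /slo
  ToolError: not empty
[in] filer pen /laro dimami
  created
[in] filer relocate /laro /slo/slix
  ok
[in] ledger lodge snevi mumimo
  nil
[in] ledger pull ke
  636


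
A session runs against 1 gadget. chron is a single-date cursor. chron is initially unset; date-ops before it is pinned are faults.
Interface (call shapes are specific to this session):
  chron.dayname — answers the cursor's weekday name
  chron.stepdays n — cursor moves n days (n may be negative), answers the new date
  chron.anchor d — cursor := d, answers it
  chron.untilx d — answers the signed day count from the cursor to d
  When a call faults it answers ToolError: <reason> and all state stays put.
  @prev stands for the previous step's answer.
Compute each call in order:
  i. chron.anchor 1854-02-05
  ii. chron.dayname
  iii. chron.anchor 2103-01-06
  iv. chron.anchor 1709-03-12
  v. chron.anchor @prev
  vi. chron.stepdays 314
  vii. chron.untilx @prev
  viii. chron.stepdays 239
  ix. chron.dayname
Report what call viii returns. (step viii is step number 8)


Answer: 1710-09-16

Derivation:
~$ chron.anchor d=1854-02-05
:: 1854-02-05
~$ chron.dayname
:: Sunday
~$ chron.anchor d=2103-01-06
:: 2103-01-06
~$ chron.anchor d=1709-03-12
:: 1709-03-12
~$ chron.anchor d=@prev
:: 1709-03-12
~$ chron.stepdays n=314
:: 1710-01-20
~$ chron.untilx d=@prev
:: 0
~$ chron.stepdays n=239
:: 1710-09-16
~$ chron.dayname
:: Tuesday


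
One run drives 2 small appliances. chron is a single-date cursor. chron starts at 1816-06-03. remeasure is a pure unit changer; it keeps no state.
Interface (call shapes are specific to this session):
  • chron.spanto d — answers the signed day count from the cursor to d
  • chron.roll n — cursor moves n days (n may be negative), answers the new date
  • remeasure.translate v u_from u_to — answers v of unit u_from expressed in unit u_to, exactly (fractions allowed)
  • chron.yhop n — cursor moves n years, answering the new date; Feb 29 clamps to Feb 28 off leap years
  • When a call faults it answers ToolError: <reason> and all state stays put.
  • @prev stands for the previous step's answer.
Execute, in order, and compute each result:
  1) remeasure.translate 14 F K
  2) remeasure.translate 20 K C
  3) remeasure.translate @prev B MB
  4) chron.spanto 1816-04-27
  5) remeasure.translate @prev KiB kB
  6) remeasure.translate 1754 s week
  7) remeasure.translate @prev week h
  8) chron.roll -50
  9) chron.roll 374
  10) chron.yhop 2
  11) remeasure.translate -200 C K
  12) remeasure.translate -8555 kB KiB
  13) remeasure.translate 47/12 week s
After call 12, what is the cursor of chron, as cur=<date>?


Answer: cur=1819-04-23

Derivation:
Then remeasure.translate(v→14, u_from→F, u_to→K), and get 5263/20.
Then remeasure.translate(v→20, u_from→K, u_to→C), — result: -5063/20.
Using remeasure.translate(v→@prev, u_from→B, u_to→MB), → -5063/20000000.
I try chron.spanto(d→1816-04-27), and see -37.
I run remeasure.translate(v→@prev, u_from→KiB, u_to→kB), which returns -4736/125.
Calling remeasure.translate(v→1754, u_from→s, u_to→week): 877/302400.
I invoke remeasure.translate(v→@prev, u_from→week, u_to→h), giving 877/1800.
I run chron.roll(n→-50), → 1816-04-14.
I try chron.roll(n→374), yielding 1817-04-23.
I use chron.yhop(n→2), which returns 1819-04-23.
I run remeasure.translate(v→-200, u_from→C, u_to→K), yielding 1463/20.
I invoke remeasure.translate(v→-8555, u_from→kB, u_to→KiB), and observe -1069375/128.
I try remeasure.translate(v→47/12, u_from→week, u_to→s), — result: 2368800.


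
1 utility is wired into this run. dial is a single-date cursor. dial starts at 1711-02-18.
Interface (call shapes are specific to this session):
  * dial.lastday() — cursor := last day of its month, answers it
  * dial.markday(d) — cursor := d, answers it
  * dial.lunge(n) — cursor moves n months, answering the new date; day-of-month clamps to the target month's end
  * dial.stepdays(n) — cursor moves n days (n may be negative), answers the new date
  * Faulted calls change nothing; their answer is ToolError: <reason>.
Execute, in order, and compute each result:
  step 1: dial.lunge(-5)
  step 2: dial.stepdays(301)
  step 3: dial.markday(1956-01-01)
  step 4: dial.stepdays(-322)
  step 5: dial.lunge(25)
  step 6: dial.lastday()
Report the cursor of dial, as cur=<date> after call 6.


Answer: cur=1957-03-31

Derivation:
# 1. dial.lunge(n=-5) => 1710-09-18
# 2. dial.stepdays(n=301) => 1711-07-16
# 3. dial.markday(d=1956-01-01) => 1956-01-01
# 4. dial.stepdays(n=-322) => 1955-02-13
# 5. dial.lunge(n=25) => 1957-03-13
# 6. dial.lastday() => 1957-03-31


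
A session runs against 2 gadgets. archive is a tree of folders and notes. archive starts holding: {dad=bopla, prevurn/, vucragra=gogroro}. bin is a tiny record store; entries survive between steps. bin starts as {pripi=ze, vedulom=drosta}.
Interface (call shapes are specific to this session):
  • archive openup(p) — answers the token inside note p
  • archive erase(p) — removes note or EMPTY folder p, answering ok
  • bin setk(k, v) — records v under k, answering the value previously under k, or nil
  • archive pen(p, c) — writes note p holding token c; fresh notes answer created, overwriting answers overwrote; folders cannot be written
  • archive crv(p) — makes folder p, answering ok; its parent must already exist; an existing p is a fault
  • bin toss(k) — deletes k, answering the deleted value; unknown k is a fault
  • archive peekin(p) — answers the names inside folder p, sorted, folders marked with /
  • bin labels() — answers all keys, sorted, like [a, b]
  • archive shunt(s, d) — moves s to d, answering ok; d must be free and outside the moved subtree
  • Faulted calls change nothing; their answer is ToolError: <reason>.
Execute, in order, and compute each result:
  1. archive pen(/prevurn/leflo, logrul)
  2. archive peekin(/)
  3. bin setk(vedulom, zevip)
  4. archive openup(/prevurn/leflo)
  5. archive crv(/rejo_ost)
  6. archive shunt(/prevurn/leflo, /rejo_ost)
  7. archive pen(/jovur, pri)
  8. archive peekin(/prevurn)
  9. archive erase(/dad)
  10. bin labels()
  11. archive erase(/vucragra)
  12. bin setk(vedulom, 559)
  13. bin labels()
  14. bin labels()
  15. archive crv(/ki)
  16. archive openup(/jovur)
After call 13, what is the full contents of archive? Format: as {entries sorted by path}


Answer: {jovur=pri, prevurn/, prevurn/leflo=logrul, rejo_ost/}

Derivation:
Using archive pen with p: /prevurn/leflo, c: logrul, and get created.
I invoke archive peekin with p: /, which returns [dad, prevurn/, vucragra].
Calling bin setk with k: vedulom, v: zevip, giving drosta.
I try archive openup with p: /prevurn/leflo, — result: logrul.
I try archive crv with p: /rejo_ost: ok.
I try archive shunt with s: /prevurn/leflo, d: /rejo_ost, and observe ToolError: exists.
Then archive pen with p: /jovur, c: pri, and observe created.
Invoking archive peekin with p: /prevurn, giving [leflo].
I use archive erase with p: /dad, giving ok.
Calling bin labels(), — result: [pripi, vedulom].
I call archive erase with p: /vucragra, giving ok.
I invoke bin setk with k: vedulom, v: 559, which returns zevip.
I call bin labels: [pripi, vedulom].
Now I run bin labels, which returns [pripi, vedulom].
Now I run archive crv with p: /ki, and get ok.
I call archive openup with p: /jovur, giving pri.


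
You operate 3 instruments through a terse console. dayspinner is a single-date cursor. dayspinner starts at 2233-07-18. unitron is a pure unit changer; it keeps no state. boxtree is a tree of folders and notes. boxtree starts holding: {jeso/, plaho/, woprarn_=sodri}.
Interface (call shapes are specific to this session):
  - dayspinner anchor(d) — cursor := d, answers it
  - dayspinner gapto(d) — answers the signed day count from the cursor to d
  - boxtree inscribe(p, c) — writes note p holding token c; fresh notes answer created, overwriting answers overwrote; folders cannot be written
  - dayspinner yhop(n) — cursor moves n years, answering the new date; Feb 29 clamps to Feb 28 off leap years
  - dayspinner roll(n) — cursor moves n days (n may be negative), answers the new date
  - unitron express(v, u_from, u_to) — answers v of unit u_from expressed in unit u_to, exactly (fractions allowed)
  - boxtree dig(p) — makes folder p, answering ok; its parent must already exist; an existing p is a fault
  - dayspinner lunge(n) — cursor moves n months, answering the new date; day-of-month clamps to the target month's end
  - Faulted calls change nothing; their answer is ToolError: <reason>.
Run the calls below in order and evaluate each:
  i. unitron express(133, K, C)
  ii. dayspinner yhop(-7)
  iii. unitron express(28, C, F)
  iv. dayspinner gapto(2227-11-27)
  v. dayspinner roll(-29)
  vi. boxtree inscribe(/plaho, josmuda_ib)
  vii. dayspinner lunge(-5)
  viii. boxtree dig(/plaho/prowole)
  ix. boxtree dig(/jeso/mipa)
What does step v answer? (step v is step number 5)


Do: unitron express[v: 133; u_from: K; u_to: C]
See: -2803/20
Do: dayspinner yhop[n: -7]
See: 2226-07-18
Do: unitron express[v: 28; u_from: C; u_to: F]
See: 412/5
Do: dayspinner gapto[d: 2227-11-27]
See: 497
Do: dayspinner roll[n: -29]
See: 2226-06-19
Do: boxtree inscribe[p: /plaho; c: josmuda_ib]
See: ToolError: is a directory
Do: dayspinner lunge[n: -5]
See: 2226-01-19
Do: boxtree dig[p: /plaho/prowole]
See: ok
Do: boxtree dig[p: /jeso/mipa]
See: ok

Answer: 2226-06-19


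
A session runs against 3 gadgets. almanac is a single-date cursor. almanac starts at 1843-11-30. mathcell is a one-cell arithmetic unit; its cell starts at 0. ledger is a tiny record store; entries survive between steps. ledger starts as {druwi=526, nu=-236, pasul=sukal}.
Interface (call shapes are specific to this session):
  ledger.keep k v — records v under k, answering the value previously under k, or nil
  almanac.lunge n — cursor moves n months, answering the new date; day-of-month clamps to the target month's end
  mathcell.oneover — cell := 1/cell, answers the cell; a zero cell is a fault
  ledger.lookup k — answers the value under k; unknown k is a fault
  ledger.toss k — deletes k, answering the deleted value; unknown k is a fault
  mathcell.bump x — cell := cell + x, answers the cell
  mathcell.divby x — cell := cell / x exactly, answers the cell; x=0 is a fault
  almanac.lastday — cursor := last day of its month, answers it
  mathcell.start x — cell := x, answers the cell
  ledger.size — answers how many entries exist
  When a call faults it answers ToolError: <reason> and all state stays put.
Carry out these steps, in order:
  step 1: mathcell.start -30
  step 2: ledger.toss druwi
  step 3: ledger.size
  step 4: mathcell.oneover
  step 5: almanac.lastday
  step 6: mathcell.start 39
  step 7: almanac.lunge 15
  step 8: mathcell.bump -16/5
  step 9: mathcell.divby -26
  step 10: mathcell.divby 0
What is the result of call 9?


Answer: -179/130

Derivation:
% mathcell.start(x='-30') == -30
% ledger.toss(k='druwi') == 526
% ledger.size() == 2
% mathcell.oneover() == -1/30
% almanac.lastday() == 1843-11-30
% mathcell.start(x='39') == 39
% almanac.lunge(n='15') == 1845-02-28
% mathcell.bump(x='-16/5') == 179/5
% mathcell.divby(x='-26') == -179/130
% mathcell.divby(x='0') == ToolError: division by zero


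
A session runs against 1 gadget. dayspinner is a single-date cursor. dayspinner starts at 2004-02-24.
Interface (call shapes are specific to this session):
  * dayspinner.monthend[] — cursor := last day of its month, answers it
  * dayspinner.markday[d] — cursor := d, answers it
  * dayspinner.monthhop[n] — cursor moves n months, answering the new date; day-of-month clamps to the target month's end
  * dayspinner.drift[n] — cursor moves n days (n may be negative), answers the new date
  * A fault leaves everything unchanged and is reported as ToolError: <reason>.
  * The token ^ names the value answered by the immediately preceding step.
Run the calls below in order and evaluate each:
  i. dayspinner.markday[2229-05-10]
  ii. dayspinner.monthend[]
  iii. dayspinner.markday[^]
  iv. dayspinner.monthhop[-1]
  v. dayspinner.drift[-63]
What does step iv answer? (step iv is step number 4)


Act: dayspinner.markday[d→2229-05-10]
Obs: 2229-05-10
Act: dayspinner.monthend[]
Obs: 2229-05-31
Act: dayspinner.markday[d→^]
Obs: 2229-05-31
Act: dayspinner.monthhop[n→-1]
Obs: 2229-04-30
Act: dayspinner.drift[n→-63]
Obs: 2229-02-26

Answer: 2229-04-30


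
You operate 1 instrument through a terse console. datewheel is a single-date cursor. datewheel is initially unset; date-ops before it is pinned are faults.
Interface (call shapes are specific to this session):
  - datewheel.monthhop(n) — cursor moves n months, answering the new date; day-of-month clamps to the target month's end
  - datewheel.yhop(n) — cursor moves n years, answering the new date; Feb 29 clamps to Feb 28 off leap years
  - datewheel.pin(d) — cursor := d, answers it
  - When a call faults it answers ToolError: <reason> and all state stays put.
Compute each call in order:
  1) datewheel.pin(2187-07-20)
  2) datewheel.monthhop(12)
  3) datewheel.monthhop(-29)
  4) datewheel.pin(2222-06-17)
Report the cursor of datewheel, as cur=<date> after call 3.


Answer: cur=2186-02-20

Derivation:
Using datewheel.pin with 2187-07-20, → 2187-07-20.
Invoking datewheel.monthhop with 12, and get 2188-07-20.
I run datewheel.monthhop with -29, — result: 2186-02-20.
I run datewheel.pin with 2222-06-17, giving 2222-06-17.


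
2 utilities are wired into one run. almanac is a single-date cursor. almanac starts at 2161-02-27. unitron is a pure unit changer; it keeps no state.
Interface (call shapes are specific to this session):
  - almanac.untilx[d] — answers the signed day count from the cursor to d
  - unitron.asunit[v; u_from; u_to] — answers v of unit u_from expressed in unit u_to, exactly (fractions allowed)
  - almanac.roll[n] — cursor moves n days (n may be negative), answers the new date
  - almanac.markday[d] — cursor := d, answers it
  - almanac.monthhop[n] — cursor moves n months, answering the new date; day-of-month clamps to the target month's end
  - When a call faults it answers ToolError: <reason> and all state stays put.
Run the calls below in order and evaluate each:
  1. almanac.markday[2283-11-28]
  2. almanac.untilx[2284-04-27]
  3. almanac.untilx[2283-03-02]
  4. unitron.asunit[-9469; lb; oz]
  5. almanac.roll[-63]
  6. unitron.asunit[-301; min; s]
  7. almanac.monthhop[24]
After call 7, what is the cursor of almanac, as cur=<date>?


Do: markday[2283-11-28]
See: 2283-11-28
Do: untilx[2284-04-27]
See: 151
Do: untilx[2283-03-02]
See: -271
Do: asunit[-9469; lb; oz]
See: -151504
Do: roll[-63]
See: 2283-09-26
Do: asunit[-301; min; s]
See: -18060
Do: monthhop[24]
See: 2285-09-26

Answer: cur=2285-09-26


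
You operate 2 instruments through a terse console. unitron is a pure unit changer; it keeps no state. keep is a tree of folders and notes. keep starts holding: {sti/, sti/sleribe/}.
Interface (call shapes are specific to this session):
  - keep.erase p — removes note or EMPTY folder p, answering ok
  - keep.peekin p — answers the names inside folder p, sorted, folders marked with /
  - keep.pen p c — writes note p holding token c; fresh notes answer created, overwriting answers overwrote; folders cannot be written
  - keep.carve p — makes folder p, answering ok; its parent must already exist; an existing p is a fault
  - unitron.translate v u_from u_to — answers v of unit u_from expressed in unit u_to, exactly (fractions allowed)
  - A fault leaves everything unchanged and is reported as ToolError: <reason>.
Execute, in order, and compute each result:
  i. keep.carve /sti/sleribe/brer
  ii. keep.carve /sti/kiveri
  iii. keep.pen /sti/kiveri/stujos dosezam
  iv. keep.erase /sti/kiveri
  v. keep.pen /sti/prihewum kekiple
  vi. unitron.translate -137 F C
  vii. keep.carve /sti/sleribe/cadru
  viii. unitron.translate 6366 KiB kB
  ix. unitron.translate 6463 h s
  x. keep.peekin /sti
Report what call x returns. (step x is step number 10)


Then keep.carve using p→/sti/sleribe/brer, which returns ok.
Next I call keep.carve using p→/sti/kiveri, — result: ok.
I run keep.pen using p→/sti/kiveri/stujos, c→dosezam, and get created.
I use keep.erase using p→/sti/kiveri, and get ToolError: not empty.
Next I call keep.pen using p→/sti/prihewum, c→kekiple, → created.
Calling unitron.translate using v→-137, u_from→F, u_to→C, → -845/9.
Next I call keep.carve using p→/sti/sleribe/cadru: ok.
Invoking unitron.translate using v→6366, u_from→KiB, u_to→kB, which returns 814848/125.
I call unitron.translate using v→6463, u_from→h, u_to→s, and see 23266800.
I run keep.peekin using p→/sti, yielding [kiveri/, prihewum, sleribe/].

Answer: [kiveri/, prihewum, sleribe/]


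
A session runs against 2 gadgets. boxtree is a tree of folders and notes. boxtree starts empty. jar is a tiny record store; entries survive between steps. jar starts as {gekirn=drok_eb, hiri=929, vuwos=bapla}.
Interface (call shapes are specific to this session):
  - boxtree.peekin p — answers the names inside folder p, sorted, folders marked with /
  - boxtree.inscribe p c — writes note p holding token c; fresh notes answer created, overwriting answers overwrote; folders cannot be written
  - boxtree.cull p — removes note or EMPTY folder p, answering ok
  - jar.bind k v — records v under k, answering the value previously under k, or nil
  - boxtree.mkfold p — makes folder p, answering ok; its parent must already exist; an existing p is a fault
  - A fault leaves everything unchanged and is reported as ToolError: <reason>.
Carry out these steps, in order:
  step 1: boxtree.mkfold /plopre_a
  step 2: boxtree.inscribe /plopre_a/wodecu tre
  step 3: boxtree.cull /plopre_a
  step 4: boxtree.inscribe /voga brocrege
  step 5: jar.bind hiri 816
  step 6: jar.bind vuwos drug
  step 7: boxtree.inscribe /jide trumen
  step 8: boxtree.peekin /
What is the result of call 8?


Answer: [jide, plopre_a/, voga]

Derivation:
Now I run boxtree.mkfold on p='/plopre_a': ok.
I try boxtree.inscribe on p='/plopre_a/wodecu', c='tre', yielding created.
Now I run boxtree.cull on p='/plopre_a', which returns ToolError: not empty.
I run boxtree.inscribe on p='/voga', c='brocrege': created.
Next I call jar.bind on k='hiri', v='816', — result: 929.
I use jar.bind on k='vuwos', v='drug': bapla.
Using boxtree.inscribe on p='/jide', c='trumen', and see created.
Invoking boxtree.peekin on p='/', and see [jide, plopre_a/, voga].


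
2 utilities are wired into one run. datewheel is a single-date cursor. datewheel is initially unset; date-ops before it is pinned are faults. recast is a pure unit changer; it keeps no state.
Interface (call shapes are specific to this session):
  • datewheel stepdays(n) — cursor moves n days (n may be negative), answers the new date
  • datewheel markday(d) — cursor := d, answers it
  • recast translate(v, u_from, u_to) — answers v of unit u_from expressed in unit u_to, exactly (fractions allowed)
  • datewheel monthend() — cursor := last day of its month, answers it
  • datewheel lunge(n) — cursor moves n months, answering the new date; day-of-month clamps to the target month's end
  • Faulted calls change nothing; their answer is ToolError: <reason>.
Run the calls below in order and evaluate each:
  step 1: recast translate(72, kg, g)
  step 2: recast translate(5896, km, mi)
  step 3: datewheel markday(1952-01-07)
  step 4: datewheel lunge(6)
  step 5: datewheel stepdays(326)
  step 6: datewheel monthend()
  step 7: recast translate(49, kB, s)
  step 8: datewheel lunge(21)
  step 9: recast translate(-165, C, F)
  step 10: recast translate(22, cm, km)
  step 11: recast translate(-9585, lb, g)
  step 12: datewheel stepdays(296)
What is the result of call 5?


Answer: 1953-05-29

Derivation:
Act: recast translate[v→72; u_from→kg; u_to→g]
Obs: 72000
Act: recast translate[v→5896; u_from→km; u_to→mi]
Obs: 4187500/1143
Act: datewheel markday[d→1952-01-07]
Obs: 1952-01-07
Act: datewheel lunge[n→6]
Obs: 1952-07-07
Act: datewheel stepdays[n→326]
Obs: 1953-05-29
Act: datewheel monthend[]
Obs: 1953-05-31
Act: recast translate[v→49; u_from→kB; u_to→s]
Obs: ToolError: incompatible units
Act: datewheel lunge[n→21]
Obs: 1955-02-28
Act: recast translate[v→-165; u_from→C; u_to→F]
Obs: -265
Act: recast translate[v→22; u_from→cm; u_to→km]
Obs: 11/50000
Act: recast translate[v→-9585; u_from→lb; u_to→g]
Obs: -86953657329/20000
Act: datewheel stepdays[n→296]
Obs: 1955-12-21


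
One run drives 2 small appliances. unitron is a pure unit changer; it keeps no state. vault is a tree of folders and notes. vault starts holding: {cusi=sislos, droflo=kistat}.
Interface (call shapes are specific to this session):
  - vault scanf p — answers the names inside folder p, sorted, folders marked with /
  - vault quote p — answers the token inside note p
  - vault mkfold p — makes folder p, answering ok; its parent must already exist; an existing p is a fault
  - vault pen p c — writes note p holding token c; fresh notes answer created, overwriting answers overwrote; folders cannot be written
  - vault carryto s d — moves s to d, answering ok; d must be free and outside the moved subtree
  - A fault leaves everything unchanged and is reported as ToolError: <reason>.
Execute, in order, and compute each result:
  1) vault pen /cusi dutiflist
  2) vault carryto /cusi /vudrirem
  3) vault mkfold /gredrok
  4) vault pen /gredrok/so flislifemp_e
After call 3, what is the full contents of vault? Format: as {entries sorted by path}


→ vault pen(p→/cusi, c→dutiflist)
← overwrote
→ vault carryto(s→/cusi, d→/vudrirem)
← ok
→ vault mkfold(p→/gredrok)
← ok
→ vault pen(p→/gredrok/so, c→flislifemp_e)
← created

Answer: {droflo=kistat, gredrok/, vudrirem=dutiflist}


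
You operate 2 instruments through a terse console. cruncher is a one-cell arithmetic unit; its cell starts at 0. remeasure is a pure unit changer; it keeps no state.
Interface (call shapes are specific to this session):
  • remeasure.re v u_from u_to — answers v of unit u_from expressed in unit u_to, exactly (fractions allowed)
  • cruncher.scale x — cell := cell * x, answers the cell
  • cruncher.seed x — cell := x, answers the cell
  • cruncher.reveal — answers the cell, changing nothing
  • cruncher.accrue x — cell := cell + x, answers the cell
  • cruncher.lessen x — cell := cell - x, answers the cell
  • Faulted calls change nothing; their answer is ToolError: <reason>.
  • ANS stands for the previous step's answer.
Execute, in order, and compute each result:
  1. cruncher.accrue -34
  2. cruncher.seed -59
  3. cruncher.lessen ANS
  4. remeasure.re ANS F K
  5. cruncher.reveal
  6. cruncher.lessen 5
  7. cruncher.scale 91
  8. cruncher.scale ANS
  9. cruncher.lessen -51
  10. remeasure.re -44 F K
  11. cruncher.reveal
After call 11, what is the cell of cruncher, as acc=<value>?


Answer: acc=207076

Derivation:
>>> cruncher.accrue x: -34
:: -34
>>> cruncher.seed x: -59
:: -59
>>> cruncher.lessen x: ANS
:: 0
>>> remeasure.re v: ANS u_from: F u_to: K
:: 45967/180
>>> cruncher.reveal
:: 0
>>> cruncher.lessen x: 5
:: -5
>>> cruncher.scale x: 91
:: -455
>>> cruncher.scale x: ANS
:: 207025
>>> cruncher.lessen x: -51
:: 207076
>>> remeasure.re v: -44 u_from: F u_to: K
:: 41567/180
>>> cruncher.reveal
:: 207076


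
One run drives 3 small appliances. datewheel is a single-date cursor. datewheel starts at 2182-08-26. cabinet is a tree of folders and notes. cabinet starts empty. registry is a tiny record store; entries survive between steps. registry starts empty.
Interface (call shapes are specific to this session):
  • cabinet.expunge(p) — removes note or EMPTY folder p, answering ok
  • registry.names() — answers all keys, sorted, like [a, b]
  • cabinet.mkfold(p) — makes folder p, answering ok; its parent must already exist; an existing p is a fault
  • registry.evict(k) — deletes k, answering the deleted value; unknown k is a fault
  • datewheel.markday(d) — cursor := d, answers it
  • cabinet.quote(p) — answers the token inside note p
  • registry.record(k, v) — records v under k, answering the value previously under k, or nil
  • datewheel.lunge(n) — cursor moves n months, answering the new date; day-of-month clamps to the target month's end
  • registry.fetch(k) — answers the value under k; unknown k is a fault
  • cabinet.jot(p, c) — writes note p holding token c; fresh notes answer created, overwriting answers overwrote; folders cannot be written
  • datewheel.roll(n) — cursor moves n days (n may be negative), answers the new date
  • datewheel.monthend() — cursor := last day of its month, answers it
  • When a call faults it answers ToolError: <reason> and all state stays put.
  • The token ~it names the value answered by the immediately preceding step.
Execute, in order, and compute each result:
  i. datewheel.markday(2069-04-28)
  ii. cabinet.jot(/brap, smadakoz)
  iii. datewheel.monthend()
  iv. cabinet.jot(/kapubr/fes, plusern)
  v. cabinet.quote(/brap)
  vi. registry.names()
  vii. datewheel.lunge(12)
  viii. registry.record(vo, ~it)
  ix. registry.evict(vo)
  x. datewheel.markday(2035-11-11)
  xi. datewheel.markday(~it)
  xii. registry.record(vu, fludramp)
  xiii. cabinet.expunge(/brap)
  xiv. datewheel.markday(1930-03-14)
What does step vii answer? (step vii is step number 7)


·→ datewheel.markday(d='2069-04-28')
·← 2069-04-28
·→ cabinet.jot(p='/brap', c='smadakoz')
·← created
·→ datewheel.monthend()
·← 2069-04-30
·→ cabinet.jot(p='/kapubr/fes', c='plusern')
·← ToolError: no parent
·→ cabinet.quote(p='/brap')
·← smadakoz
·→ registry.names()
·← []
·→ datewheel.lunge(n='12')
·← 2070-04-30
·→ registry.record(k='vo', v='~it')
·← nil
·→ registry.evict(k='vo')
·← 2070-04-30
·→ datewheel.markday(d='2035-11-11')
·← 2035-11-11
·→ datewheel.markday(d='~it')
·← 2035-11-11
·→ registry.record(k='vu', v='fludramp')
·← nil
·→ cabinet.expunge(p='/brap')
·← ok
·→ datewheel.markday(d='1930-03-14')
·← 1930-03-14

Answer: 2070-04-30
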